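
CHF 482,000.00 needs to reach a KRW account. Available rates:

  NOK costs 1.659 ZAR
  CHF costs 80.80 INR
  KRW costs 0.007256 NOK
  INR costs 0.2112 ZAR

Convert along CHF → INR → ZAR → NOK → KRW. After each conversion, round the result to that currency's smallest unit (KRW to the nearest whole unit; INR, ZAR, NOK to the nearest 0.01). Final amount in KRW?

CHF 482,000.00 × 80.80 = INR 38,945,600.00
INR 38,945,600.00 × 0.2112 = ZAR 8,225,310.72
ZAR 8,225,310.72 ÷ 1.659 = NOK 4,957,993.20
NOK 4,957,993.20 ÷ 0.007256 = KRW 683,295,645

KRW 683,295,645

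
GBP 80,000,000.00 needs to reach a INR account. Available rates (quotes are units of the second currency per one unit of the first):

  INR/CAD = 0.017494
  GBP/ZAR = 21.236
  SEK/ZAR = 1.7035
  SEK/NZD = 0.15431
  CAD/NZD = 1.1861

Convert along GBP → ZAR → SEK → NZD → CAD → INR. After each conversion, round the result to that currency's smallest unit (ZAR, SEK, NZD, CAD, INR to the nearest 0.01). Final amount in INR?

INR 7,416,588,936.21

GBP 80,000,000.00 × 21.236 = ZAR 1,698,880,000.00
ZAR 1,698,880,000.00 ÷ 1.7035 = SEK 997,287,936.60
SEK 997,287,936.60 × 0.15431 = NZD 153,891,501.50
NZD 153,891,501.50 ÷ 1.1861 = CAD 129,745,806.85
CAD 129,745,806.85 ÷ 0.017494 = INR 7,416,588,936.21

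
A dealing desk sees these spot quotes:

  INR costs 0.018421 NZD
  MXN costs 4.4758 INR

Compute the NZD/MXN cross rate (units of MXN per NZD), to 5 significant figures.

NZD/MXN = 12.129

1 NZD ÷ 0.018421 = 54.2859 INR
54.2859 INR ÷ 4.4758 = 12.1288 MXN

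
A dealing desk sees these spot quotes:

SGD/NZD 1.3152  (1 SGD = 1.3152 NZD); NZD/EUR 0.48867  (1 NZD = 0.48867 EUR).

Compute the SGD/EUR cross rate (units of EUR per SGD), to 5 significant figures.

SGD/EUR = 0.64270

1 SGD × 1.3152 = 1.3152 NZD
1.3152 NZD × 0.48867 = 0.642699 EUR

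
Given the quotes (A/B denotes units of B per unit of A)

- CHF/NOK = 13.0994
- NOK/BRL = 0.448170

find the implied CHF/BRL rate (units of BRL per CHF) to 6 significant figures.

1 CHF × 13.0994 = 13.0994 NOK
13.0994 NOK × 0.448170 = 5.87076 BRL

CHF/BRL = 5.87076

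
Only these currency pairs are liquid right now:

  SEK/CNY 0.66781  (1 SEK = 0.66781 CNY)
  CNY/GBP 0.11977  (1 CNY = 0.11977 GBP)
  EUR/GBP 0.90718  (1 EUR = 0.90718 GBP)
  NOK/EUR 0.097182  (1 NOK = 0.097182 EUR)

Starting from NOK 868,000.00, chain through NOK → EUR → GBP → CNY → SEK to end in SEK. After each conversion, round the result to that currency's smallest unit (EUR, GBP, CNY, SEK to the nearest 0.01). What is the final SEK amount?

SEK 956,749.09

NOK 868,000.00 × 0.097182 = EUR 84,353.98
EUR 84,353.98 × 0.90718 = GBP 76,524.24
GBP 76,524.24 ÷ 0.11977 = CNY 638,926.61
CNY 638,926.61 ÷ 0.66781 = SEK 956,749.09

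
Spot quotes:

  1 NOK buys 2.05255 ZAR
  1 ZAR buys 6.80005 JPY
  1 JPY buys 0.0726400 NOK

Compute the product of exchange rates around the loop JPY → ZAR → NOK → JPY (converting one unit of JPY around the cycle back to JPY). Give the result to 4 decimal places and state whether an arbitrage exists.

0.9863 (arbitrage exists)

Around JPY → ZAR → NOK → JPY: 1 ÷ 6.80005 ÷ 2.05255 ÷ 0.0726400 = 0.986321
Product < 1; profitable direction is JPY → NOK → ZAR → JPY.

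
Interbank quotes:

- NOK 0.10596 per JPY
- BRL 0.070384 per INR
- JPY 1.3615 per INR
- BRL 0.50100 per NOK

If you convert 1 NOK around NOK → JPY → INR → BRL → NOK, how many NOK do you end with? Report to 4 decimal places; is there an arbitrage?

Around NOK → JPY → INR → BRL → NOK: 1 ÷ 0.10596 ÷ 1.3615 × 0.070384 ÷ 0.50100 = 0.973815
Product < 1; profitable direction is NOK → BRL → INR → JPY → NOK.

0.9738 (arbitrage exists)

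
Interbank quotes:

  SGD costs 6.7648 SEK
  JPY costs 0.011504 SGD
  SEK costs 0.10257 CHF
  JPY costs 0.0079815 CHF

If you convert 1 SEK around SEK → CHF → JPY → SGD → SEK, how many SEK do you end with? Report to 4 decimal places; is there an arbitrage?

Around SEK → CHF → JPY → SGD → SEK: 1 × 0.10257 ÷ 0.0079815 × 0.011504 × 6.7648 = 1.000091
Product ≈ 1 (deviation 0.009%, within rounding noise).

1.0001 (no arbitrage)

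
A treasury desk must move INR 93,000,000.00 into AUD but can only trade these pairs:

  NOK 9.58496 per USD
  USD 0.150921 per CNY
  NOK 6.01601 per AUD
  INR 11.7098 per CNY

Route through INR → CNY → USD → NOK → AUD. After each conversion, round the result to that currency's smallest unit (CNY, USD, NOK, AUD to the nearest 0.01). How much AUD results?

INR 93,000,000.00 ÷ 11.7098 = CNY 7,942,065.62
CNY 7,942,065.62 × 0.150921 = USD 1,198,624.49
USD 1,198,624.49 × 9.58496 = NOK 11,488,767.79
NOK 11,488,767.79 ÷ 6.01601 = AUD 1,909,698.92

AUD 1,909,698.92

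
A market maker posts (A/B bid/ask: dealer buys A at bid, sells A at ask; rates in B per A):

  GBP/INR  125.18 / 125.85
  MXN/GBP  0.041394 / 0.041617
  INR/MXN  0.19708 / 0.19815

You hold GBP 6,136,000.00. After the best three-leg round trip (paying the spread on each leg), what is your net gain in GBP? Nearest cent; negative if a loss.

Best loop GBP → INR → MXN → GBP:
GBP 6,136,000.00 × 125.18 (sell GBP at bid) = INR 768,104,480.00
INR 768,104,480.00 × 0.19708 (sell INR at bid) = MXN 151,378,030.92
MXN 151,378,030.92 × 0.041394 (sell MXN at bid) = GBP 6,266,142.21

Net profit: GBP 130,142.21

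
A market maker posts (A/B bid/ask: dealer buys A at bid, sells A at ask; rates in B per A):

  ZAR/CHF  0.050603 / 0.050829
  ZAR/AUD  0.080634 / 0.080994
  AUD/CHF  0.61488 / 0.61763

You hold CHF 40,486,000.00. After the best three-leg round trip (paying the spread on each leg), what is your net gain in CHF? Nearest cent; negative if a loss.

Net profit: CHF 468,337.51

Best loop CHF → AUD → ZAR → CHF:
CHF 40,486,000.00 ÷ 0.61763 (buy AUD at ask) = AUD 65,550,572.35
AUD 65,550,572.35 ÷ 0.080994 (buy ZAR at ask) = ZAR 809,326,275.39
ZAR 809,326,275.39 × 0.050603 (sell ZAR at bid) = CHF 40,954,337.51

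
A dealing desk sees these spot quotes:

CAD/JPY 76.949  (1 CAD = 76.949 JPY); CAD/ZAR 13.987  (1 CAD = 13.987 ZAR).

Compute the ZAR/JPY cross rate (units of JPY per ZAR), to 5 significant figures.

1 ZAR ÷ 13.987 = 0.071495 CAD
0.071495 CAD × 76.949 = 5.50147 JPY

ZAR/JPY = 5.5015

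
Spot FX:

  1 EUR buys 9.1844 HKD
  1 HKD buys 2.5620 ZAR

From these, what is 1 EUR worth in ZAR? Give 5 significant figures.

EUR/ZAR = 23.530

1 EUR × 9.1844 = 9.1844 HKD
9.1844 HKD × 2.5620 = 23.5304 ZAR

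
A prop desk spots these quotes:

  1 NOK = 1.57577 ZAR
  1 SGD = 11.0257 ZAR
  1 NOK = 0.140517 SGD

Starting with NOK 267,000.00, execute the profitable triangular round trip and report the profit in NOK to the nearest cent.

Profit: NOK 4,562.03

Profitable loop is NOK → ZAR → SGD → NOK:
NOK 267,000.00 × 1.57577 = ZAR 420,730.59
ZAR 420,730.59 ÷ 11.0257 = SGD 38,159.08
SGD 38,159.08 ÷ 0.140517 = NOK 271,562.03
Profit = NOK 271,562.03 − NOK 267,000.00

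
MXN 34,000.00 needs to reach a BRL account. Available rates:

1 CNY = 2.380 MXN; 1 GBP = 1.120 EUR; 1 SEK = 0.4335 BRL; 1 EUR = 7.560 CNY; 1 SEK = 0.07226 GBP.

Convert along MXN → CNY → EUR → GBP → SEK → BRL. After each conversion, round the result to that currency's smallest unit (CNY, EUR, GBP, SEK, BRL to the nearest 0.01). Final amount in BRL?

BRL 10,121.68

MXN 34,000.00 ÷ 2.380 = CNY 14,285.71
CNY 14,285.71 ÷ 7.560 = EUR 1,889.64
EUR 1,889.64 ÷ 1.120 = GBP 1,687.18
GBP 1,687.18 ÷ 0.07226 = SEK 23,348.74
SEK 23,348.74 × 0.4335 = BRL 10,121.68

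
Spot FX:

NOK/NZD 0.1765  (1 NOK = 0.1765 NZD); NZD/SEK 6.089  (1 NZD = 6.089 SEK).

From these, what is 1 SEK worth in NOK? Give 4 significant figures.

SEK/NOK = 0.9305

1 SEK ÷ 6.089 = 0.164231 NZD
0.164231 NZD ÷ 0.1765 = 0.930485 NOK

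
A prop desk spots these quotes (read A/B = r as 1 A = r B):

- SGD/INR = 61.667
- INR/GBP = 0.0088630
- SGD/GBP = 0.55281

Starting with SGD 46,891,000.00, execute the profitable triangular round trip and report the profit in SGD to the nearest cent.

Profit: SGD 536,672.76

Profitable loop is SGD → GBP → INR → SGD:
SGD 46,891,000.00 × 0.55281 = GBP 25,921,813.71
GBP 25,921,813.71 ÷ 0.0088630 = INR 2,924,722,296.06
INR 2,924,722,296.06 ÷ 61.667 = SGD 47,427,672.76
Profit = SGD 47,427,672.76 − SGD 46,891,000.00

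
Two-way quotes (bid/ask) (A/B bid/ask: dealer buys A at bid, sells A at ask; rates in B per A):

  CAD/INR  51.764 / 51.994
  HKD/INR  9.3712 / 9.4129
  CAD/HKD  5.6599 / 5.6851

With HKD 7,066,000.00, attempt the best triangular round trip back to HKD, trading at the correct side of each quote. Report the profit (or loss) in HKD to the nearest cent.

Net profit: HKD 142,159.17

Best loop HKD → INR → CAD → HKD:
HKD 7,066,000.00 × 9.3712 (sell HKD at bid) = INR 66,216,899.20
INR 66,216,899.20 ÷ 51.994 (buy CAD at ask) = CAD 1,273,548.86
CAD 1,273,548.86 × 5.6599 (sell CAD at bid) = HKD 7,208,159.17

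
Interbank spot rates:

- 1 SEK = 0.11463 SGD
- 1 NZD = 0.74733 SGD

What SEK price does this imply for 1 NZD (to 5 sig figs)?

1 NZD × 0.74733 = 0.74733 SGD
0.74733 SGD ÷ 0.11463 = 6.5195 SEK

NZD/SEK = 6.5195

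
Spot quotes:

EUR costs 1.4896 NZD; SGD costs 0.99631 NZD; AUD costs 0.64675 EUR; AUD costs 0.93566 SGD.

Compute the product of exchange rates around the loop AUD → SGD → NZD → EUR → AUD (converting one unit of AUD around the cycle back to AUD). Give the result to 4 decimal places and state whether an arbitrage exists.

Around AUD → SGD → NZD → EUR → AUD: 1 × 0.93566 × 0.99631 ÷ 1.4896 ÷ 0.64675 = 0.967624
Product < 1; profitable direction is AUD → EUR → NZD → SGD → AUD.

0.9676 (arbitrage exists)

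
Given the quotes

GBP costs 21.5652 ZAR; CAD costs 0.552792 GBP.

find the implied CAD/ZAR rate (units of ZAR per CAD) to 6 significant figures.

CAD/ZAR = 11.9211

1 CAD × 0.552792 = 0.552792 GBP
0.552792 GBP × 21.5652 = 11.9211 ZAR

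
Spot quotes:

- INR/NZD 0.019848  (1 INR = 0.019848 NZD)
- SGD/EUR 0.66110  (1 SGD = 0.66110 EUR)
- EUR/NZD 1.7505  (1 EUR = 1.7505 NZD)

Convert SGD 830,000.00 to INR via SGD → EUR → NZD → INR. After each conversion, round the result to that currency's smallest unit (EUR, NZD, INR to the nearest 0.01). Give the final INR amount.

SGD 830,000.00 × 0.66110 = EUR 548,713.00
EUR 548,713.00 × 1.7505 = NZD 960,522.11
NZD 960,522.11 ÷ 0.019848 = INR 48,393,899.13

INR 48,393,899.13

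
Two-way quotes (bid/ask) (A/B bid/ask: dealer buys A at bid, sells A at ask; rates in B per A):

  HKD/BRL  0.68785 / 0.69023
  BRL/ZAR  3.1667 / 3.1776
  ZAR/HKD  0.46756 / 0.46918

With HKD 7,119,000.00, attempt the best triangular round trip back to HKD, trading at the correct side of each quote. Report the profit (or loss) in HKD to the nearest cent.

Net profit: HKD 131,317.19

Best loop HKD → BRL → ZAR → HKD:
HKD 7,119,000.00 × 0.68785 (sell HKD at bid) = BRL 4,896,804.15
BRL 4,896,804.15 × 3.1667 (sell BRL at bid) = ZAR 15,506,709.70
ZAR 15,506,709.70 × 0.46756 (sell ZAR at bid) = HKD 7,250,317.19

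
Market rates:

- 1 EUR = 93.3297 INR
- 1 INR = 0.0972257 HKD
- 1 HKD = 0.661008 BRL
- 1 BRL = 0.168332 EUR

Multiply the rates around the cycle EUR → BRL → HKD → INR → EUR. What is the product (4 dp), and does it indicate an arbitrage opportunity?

Around EUR → BRL → HKD → INR → EUR: 1 ÷ 0.168332 ÷ 0.661008 ÷ 0.0972257 ÷ 93.3297 = 0.990434
Product < 1; profitable direction is EUR → INR → HKD → BRL → EUR.

0.9904 (arbitrage exists)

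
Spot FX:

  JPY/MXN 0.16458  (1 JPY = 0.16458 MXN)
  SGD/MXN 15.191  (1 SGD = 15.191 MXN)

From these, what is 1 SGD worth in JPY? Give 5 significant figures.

1 SGD × 15.191 = 15.191 MXN
15.191 MXN ÷ 0.16458 = 92.3016 JPY

SGD/JPY = 92.302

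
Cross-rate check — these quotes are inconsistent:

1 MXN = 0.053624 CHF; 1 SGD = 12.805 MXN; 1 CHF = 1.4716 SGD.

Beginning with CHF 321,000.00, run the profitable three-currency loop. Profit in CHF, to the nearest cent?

Profitable loop is CHF → SGD → MXN → CHF:
CHF 321,000.00 × 1.4716 = SGD 472,383.60
SGD 472,383.60 × 12.805 = MXN 6,048,872.00
MXN 6,048,872.00 × 0.053624 = CHF 324,364.71
Profit = CHF 324,364.71 − CHF 321,000.00

Profit: CHF 3,364.71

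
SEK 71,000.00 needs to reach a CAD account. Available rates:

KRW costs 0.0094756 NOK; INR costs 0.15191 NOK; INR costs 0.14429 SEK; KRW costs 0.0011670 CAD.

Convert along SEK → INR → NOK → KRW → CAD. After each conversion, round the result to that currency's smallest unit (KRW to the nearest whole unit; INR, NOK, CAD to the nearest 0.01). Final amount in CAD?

SEK 71,000.00 ÷ 0.14429 = INR 492,064.59
INR 492,064.59 × 0.15191 = NOK 74,749.53
NOK 74,749.53 ÷ 0.0094756 = KRW 7,888,633
KRW 7,888,633 × 0.0011670 = CAD 9,206.03

CAD 9,206.03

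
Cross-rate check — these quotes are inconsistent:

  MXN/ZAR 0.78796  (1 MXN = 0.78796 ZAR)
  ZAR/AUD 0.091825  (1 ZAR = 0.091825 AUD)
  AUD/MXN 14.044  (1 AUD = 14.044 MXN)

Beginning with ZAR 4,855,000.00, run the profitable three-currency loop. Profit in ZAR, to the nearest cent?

Profit: ZAR 78,386.76

Profitable loop is ZAR → AUD → MXN → ZAR:
ZAR 4,855,000.00 × 0.091825 = AUD 445,810.38
AUD 445,810.38 × 14.044 = MXN 6,260,960.91
MXN 6,260,960.91 × 0.78796 = ZAR 4,933,386.76
Profit = ZAR 4,933,386.76 − ZAR 4,855,000.00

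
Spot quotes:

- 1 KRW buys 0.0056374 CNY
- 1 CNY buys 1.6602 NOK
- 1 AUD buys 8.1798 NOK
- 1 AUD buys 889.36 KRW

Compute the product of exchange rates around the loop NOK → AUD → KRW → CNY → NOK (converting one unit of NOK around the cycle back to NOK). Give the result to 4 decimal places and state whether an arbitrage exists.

Around NOK → AUD → KRW → CNY → NOK: 1 ÷ 8.1798 × 889.36 × 0.0056374 × 1.6602 = 1.017593
Product > 1; profitable direction is NOK → AUD → KRW → CNY → NOK.

1.0176 (arbitrage exists)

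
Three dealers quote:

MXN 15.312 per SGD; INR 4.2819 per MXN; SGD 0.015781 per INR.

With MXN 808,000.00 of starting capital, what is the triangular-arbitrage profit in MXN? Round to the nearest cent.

Profit: MXN 28,015.48

Profitable loop is MXN → INR → SGD → MXN:
MXN 808,000.00 × 4.2819 = INR 3,459,775.20
INR 3,459,775.20 × 0.015781 = SGD 54,598.71
SGD 54,598.71 × 15.312 = MXN 836,015.48
Profit = MXN 836,015.48 − MXN 808,000.00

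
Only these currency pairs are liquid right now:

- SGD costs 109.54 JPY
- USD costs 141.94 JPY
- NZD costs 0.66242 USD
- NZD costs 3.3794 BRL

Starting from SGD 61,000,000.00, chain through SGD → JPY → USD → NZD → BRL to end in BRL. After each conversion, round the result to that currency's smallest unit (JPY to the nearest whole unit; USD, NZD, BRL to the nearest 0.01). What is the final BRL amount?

BRL 240,161,802.33

SGD 61,000,000.00 × 109.54 = JPY 6,681,940,000
JPY 6,681,940,000 ÷ 141.94 = USD 47,075,806.68
USD 47,075,806.68 ÷ 0.66242 = NZD 71,066,403.01
NZD 71,066,403.01 × 3.3794 = BRL 240,161,802.33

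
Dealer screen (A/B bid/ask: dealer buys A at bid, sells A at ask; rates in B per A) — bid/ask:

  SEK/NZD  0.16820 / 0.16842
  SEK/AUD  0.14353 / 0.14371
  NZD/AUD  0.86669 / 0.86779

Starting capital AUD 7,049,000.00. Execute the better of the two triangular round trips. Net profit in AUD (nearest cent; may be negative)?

Best loop AUD → SEK → NZD → AUD:
AUD 7,049,000.00 ÷ 0.14371 (buy SEK at ask) = SEK 49,050,170.48
SEK 49,050,170.48 × 0.16820 (sell SEK at bid) = NZD 8,250,238.68
NZD 8,250,238.68 × 0.86669 (sell NZD at bid) = AUD 7,150,399.36

Net profit: AUD 101,399.36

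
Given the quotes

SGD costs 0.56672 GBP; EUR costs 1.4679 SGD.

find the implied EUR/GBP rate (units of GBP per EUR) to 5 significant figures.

1 EUR × 1.4679 = 1.4679 SGD
1.4679 SGD × 0.56672 = 0.831888 GBP

EUR/GBP = 0.83189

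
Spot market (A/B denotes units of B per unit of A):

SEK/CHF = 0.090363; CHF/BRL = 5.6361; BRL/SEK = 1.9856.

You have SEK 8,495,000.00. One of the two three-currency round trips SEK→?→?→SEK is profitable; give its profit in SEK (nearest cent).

Profit: SEK 95,619.40

Profitable loop is SEK → CHF → BRL → SEK:
SEK 8,495,000.00 × 0.090363 = CHF 767,633.68
CHF 767,633.68 × 5.6361 = BRL 4,326,460.21
BRL 4,326,460.21 × 1.9856 = SEK 8,590,619.40
Profit = SEK 8,590,619.40 − SEK 8,495,000.00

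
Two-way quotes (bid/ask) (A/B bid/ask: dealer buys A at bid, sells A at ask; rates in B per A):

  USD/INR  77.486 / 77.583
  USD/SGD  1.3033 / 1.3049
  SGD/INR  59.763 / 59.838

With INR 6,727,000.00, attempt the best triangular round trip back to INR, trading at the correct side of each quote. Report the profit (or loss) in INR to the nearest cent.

Best loop INR → USD → SGD → INR:
INR 6,727,000.00 ÷ 77.583 (buy USD at ask) = USD 86,707.14
USD 86,707.14 × 1.3033 (sell USD at bid) = SGD 113,005.41
SGD 113,005.41 × 59.763 (sell SGD at bid) = INR 6,753,542.61

Net profit: INR 26,542.61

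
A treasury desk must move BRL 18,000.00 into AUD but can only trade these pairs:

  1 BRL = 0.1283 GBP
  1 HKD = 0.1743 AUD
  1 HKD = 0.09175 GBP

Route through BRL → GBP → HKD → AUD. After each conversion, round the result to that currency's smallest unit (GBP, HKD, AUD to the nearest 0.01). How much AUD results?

BRL 18,000.00 × 0.1283 = GBP 2,309.40
GBP 2,309.40 ÷ 0.09175 = HKD 25,170.57
HKD 25,170.57 × 0.1743 = AUD 4,387.23

AUD 4,387.23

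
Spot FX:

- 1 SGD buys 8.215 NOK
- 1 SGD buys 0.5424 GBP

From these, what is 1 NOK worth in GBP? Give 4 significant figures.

NOK/GBP = 0.06603

1 NOK ÷ 8.215 = 0.121729 SGD
0.121729 SGD × 0.5424 = 0.0660256 GBP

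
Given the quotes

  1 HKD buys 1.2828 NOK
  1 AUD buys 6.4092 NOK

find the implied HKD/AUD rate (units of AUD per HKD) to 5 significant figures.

HKD/AUD = 0.20015

1 HKD × 1.2828 = 1.2828 NOK
1.2828 NOK ÷ 6.4092 = 0.20015 AUD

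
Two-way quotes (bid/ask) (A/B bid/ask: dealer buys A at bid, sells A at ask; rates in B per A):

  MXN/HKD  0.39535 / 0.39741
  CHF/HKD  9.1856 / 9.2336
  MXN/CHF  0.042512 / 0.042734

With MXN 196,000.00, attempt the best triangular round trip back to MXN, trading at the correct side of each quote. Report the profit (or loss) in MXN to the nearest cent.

Best loop MXN → HKD → CHF → MXN:
MXN 196,000.00 × 0.39535 (sell MXN at bid) = HKD 77,488.60
HKD 77,488.60 ÷ 9.2336 (buy CHF at ask) = CHF 8,392.02
CHF 8,392.02 ÷ 0.042734 (buy MXN at ask) = MXN 196,378.17

Net profit: MXN 378.17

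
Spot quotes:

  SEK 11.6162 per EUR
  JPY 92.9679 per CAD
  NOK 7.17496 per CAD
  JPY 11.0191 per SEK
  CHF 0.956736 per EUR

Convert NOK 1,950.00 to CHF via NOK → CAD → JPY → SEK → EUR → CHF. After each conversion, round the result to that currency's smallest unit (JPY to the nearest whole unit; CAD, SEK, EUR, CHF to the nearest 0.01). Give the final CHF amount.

NOK 1,950.00 ÷ 7.17496 = CAD 271.78
CAD 271.78 × 92.9679 = JPY 25,267
JPY 25,267 ÷ 11.0191 = SEK 2,293.02
SEK 2,293.02 ÷ 11.6162 = EUR 197.40
EUR 197.40 × 0.956736 = CHF 188.86

CHF 188.86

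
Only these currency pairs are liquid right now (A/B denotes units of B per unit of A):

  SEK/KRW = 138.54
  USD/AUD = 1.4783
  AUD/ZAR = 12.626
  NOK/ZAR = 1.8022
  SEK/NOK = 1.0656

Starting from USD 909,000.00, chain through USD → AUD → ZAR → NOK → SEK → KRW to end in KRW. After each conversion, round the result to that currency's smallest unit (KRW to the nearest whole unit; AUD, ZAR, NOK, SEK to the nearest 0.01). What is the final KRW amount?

USD 909,000.00 × 1.4783 = AUD 1,343,774.70
AUD 1,343,774.70 × 12.626 = ZAR 16,966,499.36
ZAR 16,966,499.36 ÷ 1.8022 = NOK 9,414,326.58
NOK 9,414,326.58 ÷ 1.0656 = SEK 8,834,765.93
SEK 8,834,765.93 × 138.54 = KRW 1,223,968,472

KRW 1,223,968,472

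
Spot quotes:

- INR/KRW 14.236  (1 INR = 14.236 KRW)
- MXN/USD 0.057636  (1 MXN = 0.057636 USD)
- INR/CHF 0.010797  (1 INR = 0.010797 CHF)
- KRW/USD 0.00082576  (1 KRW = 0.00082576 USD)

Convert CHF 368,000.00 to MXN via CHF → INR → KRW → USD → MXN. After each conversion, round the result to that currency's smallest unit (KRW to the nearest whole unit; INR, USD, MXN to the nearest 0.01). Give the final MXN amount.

CHF 368,000.00 ÷ 0.010797 = INR 34,083,541.72
INR 34,083,541.72 × 14.236 = KRW 485,213,300
KRW 485,213,300 × 0.00082576 = USD 400,669.73
USD 400,669.73 ÷ 0.057636 = MXN 6,951,726.87

MXN 6,951,726.87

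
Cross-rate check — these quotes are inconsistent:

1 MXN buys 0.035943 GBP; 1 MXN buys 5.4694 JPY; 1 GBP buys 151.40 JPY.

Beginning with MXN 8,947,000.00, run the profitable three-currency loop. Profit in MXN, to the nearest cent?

Profit: MXN 45,427.10

Profitable loop is MXN → JPY → GBP → MXN:
MXN 8,947,000.00 × 5.4694 = JPY 48,934,722
JPY 48,934,722 ÷ 151.40 = GBP 323,214.81
GBP 323,214.81 ÷ 0.035943 = MXN 8,992,427.10
Profit = MXN 8,992,427.10 − MXN 8,947,000.00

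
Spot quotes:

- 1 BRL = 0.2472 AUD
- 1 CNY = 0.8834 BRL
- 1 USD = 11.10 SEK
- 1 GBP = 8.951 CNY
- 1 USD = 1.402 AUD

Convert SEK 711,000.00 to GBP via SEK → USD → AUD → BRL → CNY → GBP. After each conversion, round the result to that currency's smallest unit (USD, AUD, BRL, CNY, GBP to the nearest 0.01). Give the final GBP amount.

GBP 45,942.77

SEK 711,000.00 ÷ 11.10 = USD 64,054.05
USD 64,054.05 × 1.402 = AUD 89,803.78
AUD 89,803.78 ÷ 0.2472 = BRL 363,283.90
BRL 363,283.90 ÷ 0.8834 = CNY 411,233.76
CNY 411,233.76 ÷ 8.951 = GBP 45,942.77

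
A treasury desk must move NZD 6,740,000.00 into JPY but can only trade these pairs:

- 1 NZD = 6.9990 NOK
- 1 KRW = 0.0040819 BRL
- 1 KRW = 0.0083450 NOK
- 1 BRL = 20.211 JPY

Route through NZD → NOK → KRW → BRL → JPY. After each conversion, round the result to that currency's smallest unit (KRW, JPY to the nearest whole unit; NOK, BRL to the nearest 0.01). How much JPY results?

NZD 6,740,000.00 × 6.9990 = NOK 47,173,260.00
NOK 47,173,260.00 ÷ 0.0083450 = KRW 5,652,877,172
KRW 5,652,877,172 × 0.0040819 = BRL 23,074,479.33
BRL 23,074,479.33 × 20.211 = JPY 466,358,302

JPY 466,358,302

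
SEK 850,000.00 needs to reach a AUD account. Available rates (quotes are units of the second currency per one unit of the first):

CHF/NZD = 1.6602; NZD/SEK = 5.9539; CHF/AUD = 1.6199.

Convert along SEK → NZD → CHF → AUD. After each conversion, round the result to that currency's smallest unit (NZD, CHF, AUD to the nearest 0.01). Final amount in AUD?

SEK 850,000.00 ÷ 5.9539 = NZD 142,763.57
NZD 142,763.57 ÷ 1.6602 = CHF 85,991.79
CHF 85,991.79 × 1.6199 = AUD 139,298.10

AUD 139,298.10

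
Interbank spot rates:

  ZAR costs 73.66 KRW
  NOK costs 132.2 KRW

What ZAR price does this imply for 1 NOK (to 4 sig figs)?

1 NOK × 132.2 = 132.2 KRW
132.2 KRW ÷ 73.66 = 1.79473 ZAR

NOK/ZAR = 1.795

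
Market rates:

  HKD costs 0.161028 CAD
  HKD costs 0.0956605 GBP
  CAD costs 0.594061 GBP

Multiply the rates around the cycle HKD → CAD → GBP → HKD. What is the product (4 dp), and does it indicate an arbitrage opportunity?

Around HKD → CAD → GBP → HKD: 1 × 0.161028 × 0.594061 ÷ 0.0956605 = 1.000000
Product ≈ 1 (deviation 0.000%, within rounding noise).

1.0000 (no arbitrage)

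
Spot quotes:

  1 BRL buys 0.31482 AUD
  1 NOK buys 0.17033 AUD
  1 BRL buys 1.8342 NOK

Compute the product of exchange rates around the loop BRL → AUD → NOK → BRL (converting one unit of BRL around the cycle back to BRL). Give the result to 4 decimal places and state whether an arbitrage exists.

Around BRL → AUD → NOK → BRL: 1 × 0.31482 ÷ 0.17033 ÷ 1.8342 = 1.007684
Product > 1; profitable direction is BRL → AUD → NOK → BRL.

1.0077 (arbitrage exists)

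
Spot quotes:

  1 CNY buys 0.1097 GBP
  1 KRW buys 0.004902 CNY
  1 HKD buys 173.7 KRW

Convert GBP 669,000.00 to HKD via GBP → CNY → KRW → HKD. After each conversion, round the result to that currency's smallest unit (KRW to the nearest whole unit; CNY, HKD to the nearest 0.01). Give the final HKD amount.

GBP 669,000.00 ÷ 0.1097 = CNY 6,098,450.32
CNY 6,098,450.32 ÷ 0.004902 = KRW 1,244,073,913
KRW 1,244,073,913 ÷ 173.7 = HKD 7,162,198.69

HKD 7,162,198.69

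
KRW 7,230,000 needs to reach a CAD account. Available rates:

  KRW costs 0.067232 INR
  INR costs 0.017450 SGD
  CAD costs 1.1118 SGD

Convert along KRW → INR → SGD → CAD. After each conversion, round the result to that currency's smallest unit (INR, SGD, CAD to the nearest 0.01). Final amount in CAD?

CAD 7,629.27

KRW 7,230,000 × 0.067232 = INR 486,087.36
INR 486,087.36 × 0.017450 = SGD 8,482.22
SGD 8,482.22 ÷ 1.1118 = CAD 7,629.27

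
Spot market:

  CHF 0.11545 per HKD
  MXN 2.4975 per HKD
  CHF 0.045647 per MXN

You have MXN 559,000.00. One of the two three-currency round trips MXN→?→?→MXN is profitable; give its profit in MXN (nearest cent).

Profit: MXN 7,093.29

Profitable loop is MXN → HKD → CHF → MXN:
MXN 559,000.00 ÷ 2.4975 = HKD 223,823.82
HKD 223,823.82 × 0.11545 = CHF 25,840.46
CHF 25,840.46 ÷ 0.045647 = MXN 566,093.29
Profit = MXN 566,093.29 − MXN 559,000.00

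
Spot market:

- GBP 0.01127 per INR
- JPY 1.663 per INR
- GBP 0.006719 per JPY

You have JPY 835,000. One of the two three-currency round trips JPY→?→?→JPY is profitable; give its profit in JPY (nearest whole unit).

Profit: JPY 7,197

Profitable loop is JPY → INR → GBP → JPY:
JPY 835,000 ÷ 1.663 = INR 502,104.63
INR 502,104.63 × 0.01127 = GBP 5,658.72
GBP 5,658.72 ÷ 0.006719 = JPY 842,197
Profit = JPY 842,197 − JPY 835,000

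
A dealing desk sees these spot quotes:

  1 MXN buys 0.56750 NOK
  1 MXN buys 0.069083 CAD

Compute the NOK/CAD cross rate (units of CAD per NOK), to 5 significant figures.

NOK/CAD = 0.12173

1 NOK ÷ 0.56750 = 1.76211 MXN
1.76211 MXN × 0.069083 = 0.121732 CAD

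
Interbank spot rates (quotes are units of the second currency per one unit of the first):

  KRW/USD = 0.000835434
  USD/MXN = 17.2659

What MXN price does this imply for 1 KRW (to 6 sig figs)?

KRW/MXN = 0.0144245

1 KRW × 0.000835434 = 0.000835434 USD
0.000835434 USD × 17.2659 = 0.0144245 MXN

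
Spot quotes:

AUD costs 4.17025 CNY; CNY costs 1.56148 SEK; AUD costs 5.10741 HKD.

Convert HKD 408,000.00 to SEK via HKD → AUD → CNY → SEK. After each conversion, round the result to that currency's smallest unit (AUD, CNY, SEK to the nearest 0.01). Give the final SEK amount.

HKD 408,000.00 ÷ 5.10741 = AUD 79,883.93
AUD 79,883.93 × 4.17025 = CNY 333,135.96
CNY 333,135.96 × 1.56148 = SEK 520,185.14

SEK 520,185.14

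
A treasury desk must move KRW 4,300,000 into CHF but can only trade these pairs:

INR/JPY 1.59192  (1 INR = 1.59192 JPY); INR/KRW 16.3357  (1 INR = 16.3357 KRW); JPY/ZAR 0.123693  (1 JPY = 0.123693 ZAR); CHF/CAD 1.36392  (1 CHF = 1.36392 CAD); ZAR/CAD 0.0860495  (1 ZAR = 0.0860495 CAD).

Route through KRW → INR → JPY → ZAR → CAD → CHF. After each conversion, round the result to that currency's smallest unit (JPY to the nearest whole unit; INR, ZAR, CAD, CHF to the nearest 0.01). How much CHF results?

CHF 3,270.07

KRW 4,300,000 ÷ 16.3357 = INR 263,227.17
INR 263,227.17 × 1.59192 = JPY 419,037
JPY 419,037 × 0.123693 = ZAR 51,831.94
ZAR 51,831.94 × 0.0860495 = CAD 4,460.11
CAD 4,460.11 ÷ 1.36392 = CHF 3,270.07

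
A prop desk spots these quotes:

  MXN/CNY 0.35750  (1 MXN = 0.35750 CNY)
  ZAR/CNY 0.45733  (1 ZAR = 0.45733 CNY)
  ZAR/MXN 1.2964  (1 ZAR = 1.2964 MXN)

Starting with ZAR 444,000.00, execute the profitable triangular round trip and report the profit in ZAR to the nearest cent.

Profit: ZAR 5,954.24

Profitable loop is ZAR → MXN → CNY → ZAR:
ZAR 444,000.00 × 1.2964 = MXN 575,601.60
MXN 575,601.60 × 0.35750 = CNY 205,777.57
CNY 205,777.57 ÷ 0.45733 = ZAR 449,954.24
Profit = ZAR 449,954.24 − ZAR 444,000.00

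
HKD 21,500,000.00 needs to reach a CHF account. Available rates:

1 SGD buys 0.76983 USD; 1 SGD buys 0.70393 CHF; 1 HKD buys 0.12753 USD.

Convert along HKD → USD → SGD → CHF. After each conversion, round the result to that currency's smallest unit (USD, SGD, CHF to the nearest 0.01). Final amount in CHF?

HKD 21,500,000.00 × 0.12753 = USD 2,741,895.00
USD 2,741,895.00 ÷ 0.76983 = SGD 3,561,688.94
SGD 3,561,688.94 × 0.70393 = CHF 2,507,179.70

CHF 2,507,179.70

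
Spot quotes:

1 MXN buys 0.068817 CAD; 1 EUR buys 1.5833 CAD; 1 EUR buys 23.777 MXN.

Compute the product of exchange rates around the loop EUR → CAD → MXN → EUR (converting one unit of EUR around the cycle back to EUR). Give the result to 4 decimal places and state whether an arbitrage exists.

Around EUR → CAD → MXN → EUR: 1 × 1.5833 ÷ 0.068817 ÷ 23.777 = 0.967632
Product < 1; profitable direction is EUR → MXN → CAD → EUR.

0.9676 (arbitrage exists)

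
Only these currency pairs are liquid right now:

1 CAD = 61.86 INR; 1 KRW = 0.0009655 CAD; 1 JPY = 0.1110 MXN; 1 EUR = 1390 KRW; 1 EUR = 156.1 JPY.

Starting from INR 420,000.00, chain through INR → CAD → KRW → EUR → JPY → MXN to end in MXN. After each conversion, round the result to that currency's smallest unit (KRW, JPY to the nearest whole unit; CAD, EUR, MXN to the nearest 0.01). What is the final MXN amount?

INR 420,000.00 ÷ 61.86 = CAD 6,789.52
CAD 6,789.52 ÷ 0.0009655 = KRW 7,032,128
KRW 7,032,128 ÷ 1390 = EUR 5,059.08
EUR 5,059.08 × 156.1 = JPY 789,722
JPY 789,722 × 0.1110 = MXN 87,659.14

MXN 87,659.14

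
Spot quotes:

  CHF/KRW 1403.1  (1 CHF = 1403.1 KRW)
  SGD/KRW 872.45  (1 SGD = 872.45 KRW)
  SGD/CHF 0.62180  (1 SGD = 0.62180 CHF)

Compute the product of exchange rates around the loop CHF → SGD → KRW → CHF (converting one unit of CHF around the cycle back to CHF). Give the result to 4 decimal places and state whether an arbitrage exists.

Around CHF → SGD → KRW → CHF: 1 ÷ 0.62180 × 872.45 ÷ 1403.1 = 1.000003
Product ≈ 1 (deviation 0.000%, within rounding noise).

1.0000 (no arbitrage)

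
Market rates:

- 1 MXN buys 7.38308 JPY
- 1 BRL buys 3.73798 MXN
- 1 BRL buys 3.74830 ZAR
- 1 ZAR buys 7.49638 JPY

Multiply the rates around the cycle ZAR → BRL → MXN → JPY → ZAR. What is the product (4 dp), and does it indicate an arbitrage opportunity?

Around ZAR → BRL → MXN → JPY → ZAR: 1 ÷ 3.74830 × 3.73798 × 7.38308 ÷ 7.49638 = 0.982174
Product < 1; profitable direction is ZAR → JPY → MXN → BRL → ZAR.

0.9822 (arbitrage exists)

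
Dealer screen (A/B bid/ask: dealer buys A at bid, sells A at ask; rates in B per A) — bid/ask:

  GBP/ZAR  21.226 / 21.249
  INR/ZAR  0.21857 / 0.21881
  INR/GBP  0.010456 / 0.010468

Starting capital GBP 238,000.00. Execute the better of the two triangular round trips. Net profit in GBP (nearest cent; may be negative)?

Net profit: GBP 3,403.48

Best loop GBP → ZAR → INR → GBP:
GBP 238,000.00 × 21.226 (sell GBP at bid) = ZAR 5,051,788.00
ZAR 5,051,788.00 ÷ 0.21881 (buy INR at ask) = INR 23,087,555.41
INR 23,087,555.41 × 0.010456 (sell INR at bid) = GBP 241,403.48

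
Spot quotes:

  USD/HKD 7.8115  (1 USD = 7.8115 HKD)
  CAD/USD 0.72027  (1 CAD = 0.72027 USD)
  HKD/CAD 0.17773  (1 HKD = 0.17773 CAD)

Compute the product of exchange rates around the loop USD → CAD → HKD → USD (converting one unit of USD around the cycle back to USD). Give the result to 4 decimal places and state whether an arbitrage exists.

1.0000 (no arbitrage)

Around USD → CAD → HKD → USD: 1 ÷ 0.72027 ÷ 0.17773 ÷ 7.8115 = 1.000022
Product ≈ 1 (deviation 0.002%, within rounding noise).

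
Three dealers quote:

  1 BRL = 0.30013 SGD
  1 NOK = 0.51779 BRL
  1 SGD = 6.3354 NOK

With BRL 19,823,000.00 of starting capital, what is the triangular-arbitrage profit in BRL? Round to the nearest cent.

Profitable loop is BRL → NOK → SGD → BRL:
BRL 19,823,000.00 ÷ 0.51779 = NOK 38,283,860.25
NOK 38,283,860.25 ÷ 6.3354 = SGD 6,042,848.16
SGD 6,042,848.16 ÷ 0.30013 = BRL 20,134,102.43
Profit = BRL 20,134,102.43 − BRL 19,823,000.00

Profit: BRL 311,102.43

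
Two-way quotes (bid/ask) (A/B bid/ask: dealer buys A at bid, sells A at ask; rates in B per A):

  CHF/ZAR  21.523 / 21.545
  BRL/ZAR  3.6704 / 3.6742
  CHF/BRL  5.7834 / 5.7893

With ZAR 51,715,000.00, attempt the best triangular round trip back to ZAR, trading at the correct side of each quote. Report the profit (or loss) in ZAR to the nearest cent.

Net profit: ZAR 612,560.28

Best loop ZAR → BRL → CHF → ZAR:
ZAR 51,715,000.00 ÷ 3.6742 (buy BRL at ask) = BRL 14,075,172.83
BRL 14,075,172.83 ÷ 5.7893 (buy CHF at ask) = CHF 2,431,239.15
CHF 2,431,239.15 × 21.523 (sell CHF at bid) = ZAR 52,327,560.28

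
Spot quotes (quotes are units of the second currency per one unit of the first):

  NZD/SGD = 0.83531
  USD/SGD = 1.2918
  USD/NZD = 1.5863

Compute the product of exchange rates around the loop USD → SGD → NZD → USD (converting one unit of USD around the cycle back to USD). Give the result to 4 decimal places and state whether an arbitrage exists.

Around USD → SGD → NZD → USD: 1 × 1.2918 ÷ 0.83531 ÷ 1.5863 = 0.974905
Product < 1; profitable direction is USD → NZD → SGD → USD.

0.9749 (arbitrage exists)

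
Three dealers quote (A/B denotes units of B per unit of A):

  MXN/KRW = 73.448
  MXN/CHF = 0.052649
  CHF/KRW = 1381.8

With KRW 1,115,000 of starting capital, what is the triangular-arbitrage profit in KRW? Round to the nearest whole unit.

Profitable loop is KRW → CHF → MXN → KRW:
KRW 1,115,000 ÷ 1381.8 = CHF 806.92
CHF 806.92 ÷ 0.052649 = MXN 15,326.38
MXN 15,326.38 × 73.448 = KRW 1,125,692
Profit = KRW 1,125,692 − KRW 1,115,000

Profit: KRW 10,692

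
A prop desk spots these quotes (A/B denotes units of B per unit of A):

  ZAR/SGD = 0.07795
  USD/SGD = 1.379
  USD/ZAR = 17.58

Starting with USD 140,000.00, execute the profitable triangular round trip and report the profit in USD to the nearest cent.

Profitable loop is USD → SGD → ZAR → USD:
USD 140,000.00 × 1.379 = SGD 193,060.00
SGD 193,060.00 ÷ 0.07795 = ZAR 2,476,715.84
ZAR 2,476,715.84 ÷ 17.58 = USD 140,882.58
Profit = USD 140,882.58 − USD 140,000.00

Profit: USD 882.58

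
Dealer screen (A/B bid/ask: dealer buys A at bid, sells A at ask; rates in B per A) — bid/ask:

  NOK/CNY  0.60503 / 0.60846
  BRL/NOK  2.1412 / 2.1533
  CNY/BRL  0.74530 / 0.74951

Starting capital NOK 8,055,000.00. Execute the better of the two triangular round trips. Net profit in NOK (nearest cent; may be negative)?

Best loop NOK → BRL → CNY → NOK:
NOK 8,055,000.00 ÷ 2.1533 (buy BRL at ask) = BRL 3,740,769.98
BRL 3,740,769.98 ÷ 0.74951 (buy CNY at ask) = CNY 4,990,954.06
CNY 4,990,954.06 ÷ 0.60846 (buy NOK at ask) = NOK 8,202,600.11

Net profit: NOK 147,600.11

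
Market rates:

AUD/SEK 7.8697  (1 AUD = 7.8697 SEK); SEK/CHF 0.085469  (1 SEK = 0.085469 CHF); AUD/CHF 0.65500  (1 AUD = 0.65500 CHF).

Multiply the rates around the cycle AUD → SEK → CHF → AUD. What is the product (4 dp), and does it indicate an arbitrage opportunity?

Around AUD → SEK → CHF → AUD: 1 × 7.8697 × 0.085469 ÷ 0.65500 = 1.026894
Product > 1; profitable direction is AUD → SEK → CHF → AUD.

1.0269 (arbitrage exists)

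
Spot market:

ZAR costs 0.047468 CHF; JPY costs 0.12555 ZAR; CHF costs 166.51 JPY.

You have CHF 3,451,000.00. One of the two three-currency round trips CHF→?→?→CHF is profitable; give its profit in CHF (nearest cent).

Profit: CHF 26,658.94

Profitable loop is CHF → ZAR → JPY → CHF:
CHF 3,451,000.00 ÷ 0.047468 = ZAR 72,701,609.51
ZAR 72,701,609.51 ÷ 0.12555 = JPY 579,064,990
JPY 579,064,990 ÷ 166.51 = CHF 3,477,658.94
Profit = CHF 3,477,658.94 − CHF 3,451,000.00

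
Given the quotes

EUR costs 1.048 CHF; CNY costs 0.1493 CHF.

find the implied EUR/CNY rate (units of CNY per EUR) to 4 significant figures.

1 EUR × 1.048 = 1.048 CHF
1.048 CHF ÷ 0.1493 = 7.01942 CNY

EUR/CNY = 7.019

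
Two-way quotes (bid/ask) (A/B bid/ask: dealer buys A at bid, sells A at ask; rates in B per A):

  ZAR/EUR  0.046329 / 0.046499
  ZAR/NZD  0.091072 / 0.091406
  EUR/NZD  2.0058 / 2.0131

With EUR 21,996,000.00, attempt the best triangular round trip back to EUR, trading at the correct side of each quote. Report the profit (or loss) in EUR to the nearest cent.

Best loop EUR → NZD → ZAR → EUR:
EUR 21,996,000.00 × 2.0058 (sell EUR at bid) = NZD 44,119,576.80
NZD 44,119,576.80 ÷ 0.091406 (buy ZAR at ask) = ZAR 482,677,032.14
ZAR 482,677,032.14 × 0.046329 (sell ZAR at bid) = EUR 22,361,944.22

Net profit: EUR 365,944.22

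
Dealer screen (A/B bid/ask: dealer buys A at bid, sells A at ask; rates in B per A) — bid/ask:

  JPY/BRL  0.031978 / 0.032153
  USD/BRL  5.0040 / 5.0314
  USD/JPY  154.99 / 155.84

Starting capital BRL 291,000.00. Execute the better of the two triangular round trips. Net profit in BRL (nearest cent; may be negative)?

Net result: BRL -390.47 (no profitable arbitrage after spreads)

Best loop BRL → JPY → USD → BRL:
BRL 291,000.00 ÷ 0.032153 (buy JPY at ask) = JPY 9,050,477
JPY 9,050,477 ÷ 155.84 (buy USD at ask) = USD 58,075.45
USD 58,075.45 × 5.0040 (sell USD at bid) = BRL 290,609.53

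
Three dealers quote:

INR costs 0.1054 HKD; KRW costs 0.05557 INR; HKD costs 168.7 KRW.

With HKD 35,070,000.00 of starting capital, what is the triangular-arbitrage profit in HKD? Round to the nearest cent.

Profit: HKD 422,752.09

Profitable loop is HKD → INR → KRW → HKD:
HKD 35,070,000.00 ÷ 0.1054 = INR 332,732,447.82
INR 332,732,447.82 ÷ 0.05557 = KRW 5,987,627,278
KRW 5,987,627,278 ÷ 168.7 = HKD 35,492,752.09
Profit = HKD 35,492,752.09 − HKD 35,070,000.00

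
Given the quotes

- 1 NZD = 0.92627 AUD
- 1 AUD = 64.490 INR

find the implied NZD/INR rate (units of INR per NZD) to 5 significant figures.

1 NZD × 0.92627 = 0.92627 AUD
0.92627 AUD × 64.490 = 59.7352 INR

NZD/INR = 59.735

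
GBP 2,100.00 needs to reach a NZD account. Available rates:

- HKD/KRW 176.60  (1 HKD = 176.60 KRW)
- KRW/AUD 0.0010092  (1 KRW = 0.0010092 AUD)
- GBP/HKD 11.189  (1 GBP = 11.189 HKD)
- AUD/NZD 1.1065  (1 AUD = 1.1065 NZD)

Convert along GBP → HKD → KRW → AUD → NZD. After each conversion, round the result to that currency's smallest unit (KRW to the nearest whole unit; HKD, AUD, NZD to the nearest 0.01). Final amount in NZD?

NZD 4,633.72

GBP 2,100.00 × 11.189 = HKD 23,496.90
HKD 23,496.90 × 176.60 = KRW 4,149,553
KRW 4,149,553 × 0.0010092 = AUD 4,187.73
AUD 4,187.73 × 1.1065 = NZD 4,633.72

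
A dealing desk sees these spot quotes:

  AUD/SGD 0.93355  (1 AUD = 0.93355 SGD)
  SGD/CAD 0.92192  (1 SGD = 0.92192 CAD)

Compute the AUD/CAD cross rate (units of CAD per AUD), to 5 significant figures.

AUD/CAD = 0.86066

1 AUD × 0.93355 = 0.93355 SGD
0.93355 SGD × 0.92192 = 0.860658 CAD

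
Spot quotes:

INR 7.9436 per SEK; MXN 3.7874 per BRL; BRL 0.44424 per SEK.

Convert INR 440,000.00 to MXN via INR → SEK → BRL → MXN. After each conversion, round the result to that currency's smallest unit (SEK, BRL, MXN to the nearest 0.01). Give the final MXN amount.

MXN 93,195.34

INR 440,000.00 ÷ 7.9436 = SEK 55,390.50
SEK 55,390.50 × 0.44424 = BRL 24,606.68
BRL 24,606.68 × 3.7874 = MXN 93,195.34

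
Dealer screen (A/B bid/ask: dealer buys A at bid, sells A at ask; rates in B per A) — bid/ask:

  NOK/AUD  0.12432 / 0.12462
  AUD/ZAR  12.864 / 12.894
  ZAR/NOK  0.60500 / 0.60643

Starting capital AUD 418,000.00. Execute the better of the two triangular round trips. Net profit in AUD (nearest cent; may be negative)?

Net profit: AUD 10,963.35

Best loop AUD → NOK → ZAR → AUD:
AUD 418,000.00 ÷ 0.12462 (buy NOK at ask) = NOK 3,354,196.76
NOK 3,354,196.76 ÷ 0.60643 (buy ZAR at ask) = ZAR 5,531,053.47
ZAR 5,531,053.47 ÷ 12.894 (buy AUD at ask) = AUD 428,963.35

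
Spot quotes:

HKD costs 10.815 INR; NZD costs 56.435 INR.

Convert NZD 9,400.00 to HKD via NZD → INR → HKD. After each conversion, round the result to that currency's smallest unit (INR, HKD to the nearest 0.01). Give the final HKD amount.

HKD 49,051.23

NZD 9,400.00 × 56.435 = INR 530,489.00
INR 530,489.00 ÷ 10.815 = HKD 49,051.23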